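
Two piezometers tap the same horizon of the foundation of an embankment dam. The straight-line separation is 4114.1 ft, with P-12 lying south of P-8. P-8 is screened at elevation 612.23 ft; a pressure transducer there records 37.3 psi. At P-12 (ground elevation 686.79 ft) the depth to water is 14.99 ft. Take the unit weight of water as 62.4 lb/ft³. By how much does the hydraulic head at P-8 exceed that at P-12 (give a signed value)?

Pressure head at P-8: ψ = 144·P/γ = 144 × 37.3 / 62.4 = 86.08 ft.
Total head at P-8: h = z + ψ = 612.23 + 86.08 = 698.31 ft.
Total head at P-12: h = 686.79 − 14.99 = 671.80 ft.
Head difference: h(P-8) − h(P-12) = 698.31 − 671.80 = 26.51 ft.

Δh ≈ 26.51 ft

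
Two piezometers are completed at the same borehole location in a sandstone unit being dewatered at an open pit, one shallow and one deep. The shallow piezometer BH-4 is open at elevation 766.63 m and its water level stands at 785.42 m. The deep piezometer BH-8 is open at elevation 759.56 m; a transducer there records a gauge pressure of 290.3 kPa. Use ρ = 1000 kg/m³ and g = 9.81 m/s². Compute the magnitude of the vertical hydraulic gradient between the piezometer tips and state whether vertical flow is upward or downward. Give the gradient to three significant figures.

|i_v| ≈ 0.528; vertical flow is upward

Total head at BH-4: h = 785.42 m (water level in the standpipe).
Pressure head at BH-8: ψ = P/(ρg) = 290.3×1000 / (1000 × 9.81) = 29.59 m.
Total head at BH-8: h = z + ψ = 759.56 + 29.59 = 789.15 m.
Δh = h(BH-4) − h(BH-8) = 785.42 − 789.15 = -3.73 m.
Vertical separation Δz = 766.63 − 759.56 = 7.07 m.
|i_v| = |Δh| / Δz = 3.73 / 7.07 = 0.528.
Head is higher in the deep piezometer, so vertical flow is upward (discharge condition).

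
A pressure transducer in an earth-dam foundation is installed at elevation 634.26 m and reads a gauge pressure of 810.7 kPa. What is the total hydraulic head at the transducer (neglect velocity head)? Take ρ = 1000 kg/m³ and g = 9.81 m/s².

ψ = P/(ρg) = 810.7×1000 / (1000 × 9.81) = 82.64 m.
h = z + ψ = 634.26 + 82.64 = 716.90 m.

h ≈ 716.90 m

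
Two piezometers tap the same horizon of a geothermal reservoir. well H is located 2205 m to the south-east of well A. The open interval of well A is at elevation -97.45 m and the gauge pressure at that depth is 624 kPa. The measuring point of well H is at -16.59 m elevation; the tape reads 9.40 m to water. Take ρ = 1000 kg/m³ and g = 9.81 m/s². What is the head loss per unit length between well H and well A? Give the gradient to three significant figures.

i ≈ 0.00356 m/m

Pressure head at well A: ψ = P/(ρg) = 624×1000 / (1000 × 9.81) = 63.61 m.
Total head at well A: h = z + ψ = -97.45 + 63.61 = -33.84 m.
Total head at well H: h = -16.59 − 9.40 = -25.99 m.
Head difference: h(well A) − h(well H) = -33.84 − (-25.99) = -7.85 m.
Hydraulic gradient: i = |Δh| / L = 7.85 / 2205 = 0.00356.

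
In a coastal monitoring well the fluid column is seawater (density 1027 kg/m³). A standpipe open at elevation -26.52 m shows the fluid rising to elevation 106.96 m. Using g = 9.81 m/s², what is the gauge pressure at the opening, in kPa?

P ≈ 1340 kPa

Pressure head ψ = h − z = 106.96 − (-26.52) = 133.48 m.
P = ρgψ = 1027 × 9.81 × 133.48 = 1344794 Pa ≈ 1340 kPa.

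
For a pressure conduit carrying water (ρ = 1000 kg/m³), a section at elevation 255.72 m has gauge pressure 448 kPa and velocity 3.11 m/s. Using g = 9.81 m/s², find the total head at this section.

Pressure head ψ = P/(ρg) = 448×1000 / (1000 × 9.81) = 45.67 m.
Velocity head = v²/(2g) = 3.11² / (2 × 9.81) = 0.493 m.
h = z + ψ + v²/(2g) = 255.72 + 45.67 + 0.493 = 301.88 m.

h ≈ 301.88 m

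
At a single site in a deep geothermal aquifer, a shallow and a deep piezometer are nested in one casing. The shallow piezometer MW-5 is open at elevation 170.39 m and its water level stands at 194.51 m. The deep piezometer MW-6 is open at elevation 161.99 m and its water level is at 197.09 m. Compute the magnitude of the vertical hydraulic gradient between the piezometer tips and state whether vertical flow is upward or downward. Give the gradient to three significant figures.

Total head at MW-5: h = 194.51 m (water level in the standpipe).
Total head at MW-6: h = 197.09 m.
Δh = h(MW-5) − h(MW-6) = 194.51 − 197.09 = -2.58 m.
Vertical separation Δz = 170.39 − 161.99 = 8.40 m.
|i_v| = |Δh| / Δz = 2.58 / 8.40 = 0.307.
Head is higher in the deep piezometer, so vertical flow is upward (discharge condition).

|i_v| ≈ 0.307; vertical flow is upward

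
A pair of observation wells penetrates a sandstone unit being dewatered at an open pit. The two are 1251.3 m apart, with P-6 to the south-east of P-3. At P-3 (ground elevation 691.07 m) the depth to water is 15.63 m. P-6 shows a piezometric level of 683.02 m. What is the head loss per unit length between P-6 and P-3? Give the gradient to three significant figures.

i ≈ 0.00606 m/m

Total head at P-3: h = 691.07 − 15.63 = 675.44 m.
Total head at P-6: h = 683.02 m (water level in the piezometer is the total head).
Head difference: h(P-3) − h(P-6) = 675.44 − 683.02 = -7.58 m.
Hydraulic gradient: i = |Δh| / L = 7.58 / 1251.3 = 0.00606.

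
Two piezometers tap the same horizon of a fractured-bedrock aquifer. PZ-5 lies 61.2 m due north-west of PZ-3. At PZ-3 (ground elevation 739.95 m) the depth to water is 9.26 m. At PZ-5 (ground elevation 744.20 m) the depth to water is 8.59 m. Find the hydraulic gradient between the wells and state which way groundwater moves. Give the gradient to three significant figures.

Total head at PZ-3: h = 739.95 − 9.26 = 730.69 m.
Total head at PZ-5: h = 744.20 − 8.59 = 735.61 m.
Head difference: h(PZ-3) − h(PZ-5) = 730.69 − 735.61 = -4.92 m.
Hydraulic gradient: i = |Δh| / L = 4.92 / 61.2 = 0.0804.
Flow is from higher to lower head: from PZ-5 toward PZ-3, i.e. toward the south-east.

i ≈ 0.0804; groundwater flows toward the south-east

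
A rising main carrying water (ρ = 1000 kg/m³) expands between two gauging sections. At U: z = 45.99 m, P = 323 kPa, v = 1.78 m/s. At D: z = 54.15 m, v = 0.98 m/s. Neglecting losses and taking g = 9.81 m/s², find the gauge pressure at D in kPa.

Pressure head at U: ψ₁ = P₁/(ρg) = 323×1000 / (1000 × 9.81) = 32.93 m.
Velocity heads: v₁²/2g = 1.78²/19.62 = 0.161 m; v₂²/2g = 0.98²/19.62 = 0.049 m.
Total head H = z₁ + ψ₁ + v₁²/2g = 45.99 + 32.93 + 0.161 = 79.08 m.
ψ₂ = H − z₂ − v₂²/2g = 79.08 − 54.15 − 0.049 = 24.88 m.
P₂ = ρgψ₂ = 1000 × 9.81 × 24.88 ≈ 244 kPa.

P₂ ≈ 244 kPa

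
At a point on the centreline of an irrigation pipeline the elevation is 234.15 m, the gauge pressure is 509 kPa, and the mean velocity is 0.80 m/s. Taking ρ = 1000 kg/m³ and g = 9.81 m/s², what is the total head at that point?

h ≈ 286.07 m

Pressure head ψ = P/(ρg) = 509×1000 / (1000 × 9.81) = 51.89 m.
Velocity head = v²/(2g) = 0.80² / (2 × 9.81) = 0.033 m.
h = z + ψ + v²/(2g) = 234.15 + 51.89 + 0.033 = 286.07 m.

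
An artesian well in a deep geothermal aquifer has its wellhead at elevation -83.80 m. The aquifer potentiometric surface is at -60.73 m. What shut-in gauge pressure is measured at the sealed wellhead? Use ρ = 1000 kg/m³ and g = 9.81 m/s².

P ≈ 226 kPa

Head above the cap: Δh = -60.73 − (-83.80) = 23.07 m.
P = ρgΔh = 1000 × 9.81 × 23.07 = 226317 Pa ≈ 226 kPa.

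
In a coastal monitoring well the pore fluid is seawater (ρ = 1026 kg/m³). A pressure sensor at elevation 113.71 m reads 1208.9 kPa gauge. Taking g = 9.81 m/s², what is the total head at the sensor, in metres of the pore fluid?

ψ = P/(ρg) = 1208.9×1000 / (1026 × 9.81) = 120.11 m.
h = z + ψ = 113.71 + 120.11 = 233.82 m.

h ≈ 233.82 m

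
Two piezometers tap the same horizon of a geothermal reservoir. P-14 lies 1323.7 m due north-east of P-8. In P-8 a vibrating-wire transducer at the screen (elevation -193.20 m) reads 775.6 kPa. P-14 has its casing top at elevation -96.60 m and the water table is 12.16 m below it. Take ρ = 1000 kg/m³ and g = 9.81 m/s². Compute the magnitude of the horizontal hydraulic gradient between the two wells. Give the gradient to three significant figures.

Pressure head at P-8: ψ = P/(ρg) = 775.6×1000 / (1000 × 9.81) = 79.06 m.
Total head at P-8: h = z + ψ = -193.20 + 79.06 = -114.14 m.
Total head at P-14: h = -96.60 − 12.16 = -108.76 m.
Head difference: h(P-8) − h(P-14) = -114.14 − (-108.76) = -5.38 m.
Hydraulic gradient: i = |Δh| / L = 5.38 / 1323.7 = 0.00406.

i ≈ 0.00406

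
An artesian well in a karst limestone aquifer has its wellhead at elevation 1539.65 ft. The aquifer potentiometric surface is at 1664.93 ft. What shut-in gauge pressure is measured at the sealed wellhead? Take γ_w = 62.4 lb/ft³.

Head above the cap: Δh = 1664.93 − 1539.65 = 125.28 ft.
P = γΔh/144 = 62.4 × 125.28 / 144 = 54.3 psi.

P ≈ 54.3 psi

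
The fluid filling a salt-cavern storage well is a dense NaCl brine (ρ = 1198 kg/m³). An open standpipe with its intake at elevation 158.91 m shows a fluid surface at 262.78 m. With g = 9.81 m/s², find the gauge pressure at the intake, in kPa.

Pressure head ψ = h − z = 262.78 − 158.91 = 103.87 m.
P = ρgψ = 1198 × 9.81 × 103.87 = 1220720 Pa ≈ 1220 kPa.

P ≈ 1220 kPa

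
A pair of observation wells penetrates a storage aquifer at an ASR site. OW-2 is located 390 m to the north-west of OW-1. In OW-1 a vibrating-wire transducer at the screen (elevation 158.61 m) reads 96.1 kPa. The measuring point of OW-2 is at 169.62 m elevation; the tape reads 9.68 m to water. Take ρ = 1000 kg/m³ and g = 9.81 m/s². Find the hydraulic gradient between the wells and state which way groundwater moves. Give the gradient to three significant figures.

i ≈ 0.0217; groundwater flows toward the north-west

Pressure head at OW-1: ψ = P/(ρg) = 96.1×1000 / (1000 × 9.81) = 9.80 m.
Total head at OW-1: h = z + ψ = 158.61 + 9.80 = 168.41 m.
Total head at OW-2: h = 169.62 − 9.68 = 159.94 m.
Head difference: h(OW-1) − h(OW-2) = 168.41 − 159.94 = 8.47 m.
Hydraulic gradient: i = |Δh| / L = 8.47 / 390 = 0.0217.
Flow is from higher to lower head: from OW-1 toward OW-2, i.e. toward the north-west.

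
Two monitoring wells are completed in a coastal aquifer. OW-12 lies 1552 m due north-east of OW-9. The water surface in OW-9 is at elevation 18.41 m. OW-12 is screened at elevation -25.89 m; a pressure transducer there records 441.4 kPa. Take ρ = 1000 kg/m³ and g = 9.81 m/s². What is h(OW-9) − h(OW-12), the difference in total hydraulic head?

Δh ≈ -0.69 m

Total head at OW-9: h = 18.41 m (water level in the piezometer is the total head).
Pressure head at OW-12: ψ = P/(ρg) = 441.4×1000 / (1000 × 9.81) = 44.99 m.
Total head at OW-12: h = z + ψ = -25.89 + 44.99 = 19.10 m.
Head difference: h(OW-9) − h(OW-12) = 18.41 − 19.10 = -0.69 m.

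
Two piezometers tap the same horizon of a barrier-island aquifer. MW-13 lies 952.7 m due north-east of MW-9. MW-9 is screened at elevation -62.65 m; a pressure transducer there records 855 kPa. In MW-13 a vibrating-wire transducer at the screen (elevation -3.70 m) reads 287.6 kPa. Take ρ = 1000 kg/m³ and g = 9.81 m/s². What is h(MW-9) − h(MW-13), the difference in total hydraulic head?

Δh ≈ -1.11 m

Pressure head at MW-9: ψ = P/(ρg) = 855×1000 / (1000 × 9.81) = 87.16 m.
Total head at MW-9: h = z + ψ = -62.65 + 87.16 = 24.51 m.
Pressure head at MW-13: ψ = P/(ρg) = 287.6×1000 / (1000 × 9.81) = 29.32 m.
Total head at MW-13: h = z + ψ = -3.70 + 29.32 = 25.62 m.
Head difference: h(MW-9) − h(MW-13) = 24.51 − 25.62 = -1.11 m.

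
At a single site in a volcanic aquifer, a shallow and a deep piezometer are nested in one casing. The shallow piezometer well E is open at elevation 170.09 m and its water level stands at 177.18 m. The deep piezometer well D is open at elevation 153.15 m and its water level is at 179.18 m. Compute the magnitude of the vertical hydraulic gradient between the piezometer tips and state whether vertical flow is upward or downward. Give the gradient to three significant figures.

|i_v| ≈ 0.118; vertical flow is upward

Total head at well E: h = 177.18 m (water level in the standpipe).
Total head at well D: h = 179.18 m.
Δh = h(well E) − h(well D) = 177.18 − 179.18 = -2.00 m.
Vertical separation Δz = 170.09 − 153.15 = 16.94 m.
|i_v| = |Δh| / Δz = 2.00 / 16.94 = 0.118.
Head is higher in the deep piezometer, so vertical flow is upward (discharge condition).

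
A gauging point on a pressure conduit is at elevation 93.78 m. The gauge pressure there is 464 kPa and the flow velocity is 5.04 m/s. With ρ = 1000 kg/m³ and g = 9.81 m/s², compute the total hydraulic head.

h ≈ 142.37 m

Pressure head ψ = P/(ρg) = 464×1000 / (1000 × 9.81) = 47.30 m.
Velocity head = v²/(2g) = 5.04² / (2 × 9.81) = 1.295 m.
h = z + ψ + v²/(2g) = 93.78 + 47.30 + 1.295 = 142.37 m.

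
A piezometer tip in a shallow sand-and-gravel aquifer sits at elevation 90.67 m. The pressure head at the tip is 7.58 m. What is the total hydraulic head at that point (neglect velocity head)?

h ≈ 98.25 m

h = z + ψ = 90.67 + 7.58 = 98.25 m.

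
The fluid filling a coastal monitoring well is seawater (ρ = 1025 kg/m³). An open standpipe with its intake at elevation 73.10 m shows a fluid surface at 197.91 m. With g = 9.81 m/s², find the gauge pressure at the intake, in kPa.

Pressure head ψ = h − z = 197.91 − 73.10 = 124.81 m.
P = ρgψ = 1025 × 9.81 × 124.81 = 1254996 Pa ≈ 1250 kPa.

P ≈ 1250 kPa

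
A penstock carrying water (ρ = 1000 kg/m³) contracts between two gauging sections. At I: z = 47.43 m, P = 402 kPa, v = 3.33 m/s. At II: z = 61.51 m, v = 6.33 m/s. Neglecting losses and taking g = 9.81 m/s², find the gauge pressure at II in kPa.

P₂ ≈ 249 kPa

Pressure head at I: ψ₁ = P₁/(ρg) = 402×1000 / (1000 × 9.81) = 40.98 m.
Velocity heads: v₁²/2g = 3.33²/19.62 = 0.565 m; v₂²/2g = 6.33²/19.62 = 2.042 m.
Total head H = z₁ + ψ₁ + v₁²/2g = 47.43 + 40.98 + 0.565 = 88.97 m.
ψ₂ = H − z₂ − v₂²/2g = 88.97 − 61.51 − 2.042 = 25.42 m.
P₂ = ρgψ₂ = 1000 × 9.81 × 25.42 ≈ 249 kPa.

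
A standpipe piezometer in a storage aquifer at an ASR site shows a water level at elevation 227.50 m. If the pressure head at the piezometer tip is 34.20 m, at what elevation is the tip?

z = h − ψ = 227.50 − 34.20 = 193.30 m.

z ≈ 193.30 m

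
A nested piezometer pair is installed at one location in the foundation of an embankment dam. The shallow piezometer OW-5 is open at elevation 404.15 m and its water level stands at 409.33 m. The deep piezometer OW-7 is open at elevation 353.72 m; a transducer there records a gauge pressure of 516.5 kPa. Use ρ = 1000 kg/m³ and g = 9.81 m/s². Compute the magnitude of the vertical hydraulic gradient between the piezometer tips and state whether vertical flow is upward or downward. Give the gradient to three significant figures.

Total head at OW-5: h = 409.33 m (water level in the standpipe).
Pressure head at OW-7: ψ = P/(ρg) = 516.5×1000 / (1000 × 9.81) = 52.65 m.
Total head at OW-7: h = z + ψ = 353.72 + 52.65 = 406.37 m.
Δh = h(OW-5) − h(OW-7) = 409.33 − 406.37 = 2.96 m.
Vertical separation Δz = 404.15 − 353.72 = 50.43 m.
|i_v| = |Δh| / Δz = 2.96 / 50.43 = 0.0587.
Head is higher in the shallow piezometer, so vertical flow is downward (recharge condition).

|i_v| ≈ 0.0587; vertical flow is downward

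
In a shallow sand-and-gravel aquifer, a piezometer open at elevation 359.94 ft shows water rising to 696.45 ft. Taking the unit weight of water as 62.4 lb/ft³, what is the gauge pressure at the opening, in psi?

Pressure head ψ = h − z = 696.45 − 359.94 = 336.51 ft.
P = γ·ψ / 144 = 62.4 × 336.51 / 144 = 146 psi.

P ≈ 146 psi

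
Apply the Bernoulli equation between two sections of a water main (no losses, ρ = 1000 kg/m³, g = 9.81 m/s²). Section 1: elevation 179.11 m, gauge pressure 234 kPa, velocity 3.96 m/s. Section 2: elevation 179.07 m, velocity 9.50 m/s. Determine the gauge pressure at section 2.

Pressure head at 1: ψ₁ = P₁/(ρg) = 234×1000 / (1000 × 9.81) = 23.85 m.
Velocity heads: v₁²/2g = 3.96²/19.62 = 0.799 m; v₂²/2g = 9.50²/19.62 = 4.600 m.
Total head H = z₁ + ψ₁ + v₁²/2g = 179.11 + 23.85 + 0.799 = 203.76 m.
ψ₂ = H − z₂ − v₂²/2g = 203.76 − 179.07 − 4.600 = 20.09 m.
P₂ = ρgψ₂ = 1000 × 9.81 × 20.09 ≈ 197 kPa.

P₂ ≈ 197 kPa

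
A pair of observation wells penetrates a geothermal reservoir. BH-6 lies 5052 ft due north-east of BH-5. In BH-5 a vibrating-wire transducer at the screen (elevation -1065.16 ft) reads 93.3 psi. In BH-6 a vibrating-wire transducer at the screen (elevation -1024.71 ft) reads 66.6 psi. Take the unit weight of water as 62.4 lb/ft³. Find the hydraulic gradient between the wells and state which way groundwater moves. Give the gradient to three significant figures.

i ≈ 0.00419; groundwater flows toward the north-east

Pressure head at BH-5: ψ = 144·P/γ = 144 × 93.3 / 62.4 = 215.31 ft.
Total head at BH-5: h = z + ψ = -1065.16 + 215.31 = -849.85 ft.
Pressure head at BH-6: ψ = 144·P/γ = 144 × 66.6 / 62.4 = 153.69 ft.
Total head at BH-6: h = z + ψ = -1024.71 + 153.69 = -871.02 ft.
Head difference: h(BH-5) − h(BH-6) = -849.85 − (-871.02) = 21.17 ft.
Hydraulic gradient: i = |Δh| / L = 21.17 / 5052 = 0.00419.
Flow is from higher to lower head: from BH-5 toward BH-6, i.e. toward the north-east.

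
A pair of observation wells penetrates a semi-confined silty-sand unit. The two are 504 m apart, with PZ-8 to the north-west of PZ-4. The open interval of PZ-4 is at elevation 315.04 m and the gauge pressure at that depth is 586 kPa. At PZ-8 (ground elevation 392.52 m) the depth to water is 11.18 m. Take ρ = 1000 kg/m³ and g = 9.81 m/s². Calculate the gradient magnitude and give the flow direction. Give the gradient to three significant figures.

Pressure head at PZ-4: ψ = P/(ρg) = 586×1000 / (1000 × 9.81) = 59.73 m.
Total head at PZ-4: h = z + ψ = 315.04 + 59.73 = 374.77 m.
Total head at PZ-8: h = 392.52 − 11.18 = 381.34 m.
Head difference: h(PZ-4) − h(PZ-8) = 374.77 − 381.34 = -6.57 m.
Hydraulic gradient: i = |Δh| / L = 6.57 / 504 = 0.0130.
Flow is from higher to lower head: from PZ-8 toward PZ-4, i.e. toward the south-east.

i ≈ 0.0130; groundwater flows toward the south-east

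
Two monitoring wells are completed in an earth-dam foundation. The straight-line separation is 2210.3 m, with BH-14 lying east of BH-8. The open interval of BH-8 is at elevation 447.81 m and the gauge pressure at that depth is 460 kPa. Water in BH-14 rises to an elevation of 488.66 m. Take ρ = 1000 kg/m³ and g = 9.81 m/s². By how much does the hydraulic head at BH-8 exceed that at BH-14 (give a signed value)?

Δh ≈ 6.04 m

Pressure head at BH-8: ψ = P/(ρg) = 460×1000 / (1000 × 9.81) = 46.89 m.
Total head at BH-8: h = z + ψ = 447.81 + 46.89 = 494.70 m.
Total head at BH-14: h = 488.66 m (water level in the piezometer is the total head).
Head difference: h(BH-8) − h(BH-14) = 494.70 − 488.66 = 6.04 m.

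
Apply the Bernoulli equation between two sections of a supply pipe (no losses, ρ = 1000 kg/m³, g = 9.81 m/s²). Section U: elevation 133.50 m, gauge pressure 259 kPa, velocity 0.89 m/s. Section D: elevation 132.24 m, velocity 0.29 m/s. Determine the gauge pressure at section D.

Pressure head at U: ψ₁ = P₁/(ρg) = 259×1000 / (1000 × 9.81) = 26.40 m.
Velocity heads: v₁²/2g = 0.89²/19.62 = 0.040 m; v₂²/2g = 0.29²/19.62 = 0.004 m.
Total head H = z₁ + ψ₁ + v₁²/2g = 133.50 + 26.40 + 0.040 = 159.94 m.
ψ₂ = H − z₂ − v₂²/2g = 159.94 − 132.24 − 0.004 = 27.70 m.
P₂ = ρgψ₂ = 1000 × 9.81 × 27.70 ≈ 272 kPa.

P₂ ≈ 272 kPa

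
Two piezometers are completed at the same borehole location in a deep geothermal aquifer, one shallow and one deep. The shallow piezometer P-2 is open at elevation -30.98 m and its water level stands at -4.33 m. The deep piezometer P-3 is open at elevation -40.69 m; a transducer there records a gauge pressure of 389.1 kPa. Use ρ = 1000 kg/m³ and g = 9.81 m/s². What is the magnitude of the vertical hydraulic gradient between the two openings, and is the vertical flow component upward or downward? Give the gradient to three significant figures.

Total head at P-2: h = -4.33 m (water level in the standpipe).
Pressure head at P-3: ψ = P/(ρg) = 389.1×1000 / (1000 × 9.81) = 39.66 m.
Total head at P-3: h = z + ψ = -40.69 + 39.66 = -1.03 m.
Δh = h(P-2) − h(P-3) = -4.33 − (-1.03) = -3.30 m.
Vertical separation Δz = -30.98 − (-40.69) = 9.71 m.
|i_v| = |Δh| / Δz = 3.30 / 9.71 = 0.340.
Head is higher in the deep piezometer, so vertical flow is upward (discharge condition).

|i_v| ≈ 0.340; vertical flow is upward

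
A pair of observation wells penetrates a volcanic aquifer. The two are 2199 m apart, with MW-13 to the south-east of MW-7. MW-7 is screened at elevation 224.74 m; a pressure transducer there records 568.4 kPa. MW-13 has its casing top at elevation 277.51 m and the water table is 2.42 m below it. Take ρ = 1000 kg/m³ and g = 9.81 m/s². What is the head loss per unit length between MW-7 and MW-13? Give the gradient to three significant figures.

i ≈ 0.00345 m/m

Pressure head at MW-7: ψ = P/(ρg) = 568.4×1000 / (1000 × 9.81) = 57.94 m.
Total head at MW-7: h = z + ψ = 224.74 + 57.94 = 282.68 m.
Total head at MW-13: h = 277.51 − 2.42 = 275.09 m.
Head difference: h(MW-7) − h(MW-13) = 282.68 − 275.09 = 7.59 m.
Hydraulic gradient: i = |Δh| / L = 7.59 / 2199 = 0.00345.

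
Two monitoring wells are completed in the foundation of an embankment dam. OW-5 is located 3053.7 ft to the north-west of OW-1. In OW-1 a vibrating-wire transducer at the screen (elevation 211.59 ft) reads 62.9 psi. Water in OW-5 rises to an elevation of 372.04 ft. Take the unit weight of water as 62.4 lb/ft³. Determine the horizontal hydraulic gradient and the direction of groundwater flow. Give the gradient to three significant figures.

Pressure head at OW-1: ψ = 144·P/γ = 144 × 62.9 / 62.4 = 145.15 ft.
Total head at OW-1: h = z + ψ = 211.59 + 145.15 = 356.74 ft.
Total head at OW-5: h = 372.04 ft (water level in the piezometer is the total head).
Head difference: h(OW-1) − h(OW-5) = 356.74 − 372.04 = -15.30 ft.
Hydraulic gradient: i = |Δh| / L = 15.30 / 3053.7 = 0.00501.
Flow is from higher to lower head: from OW-5 toward OW-1, i.e. toward the south-east.

i ≈ 0.00501; groundwater flows toward the south-east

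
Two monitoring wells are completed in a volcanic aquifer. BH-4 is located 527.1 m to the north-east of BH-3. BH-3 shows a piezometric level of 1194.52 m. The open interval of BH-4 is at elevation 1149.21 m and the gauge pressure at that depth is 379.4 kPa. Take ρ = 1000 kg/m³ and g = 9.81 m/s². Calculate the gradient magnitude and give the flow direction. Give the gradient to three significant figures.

i ≈ 0.0126; groundwater flows toward the north-east

Total head at BH-3: h = 1194.52 m (water level in the piezometer is the total head).
Pressure head at BH-4: ψ = P/(ρg) = 379.4×1000 / (1000 × 9.81) = 38.67 m.
Total head at BH-4: h = z + ψ = 1149.21 + 38.67 = 1187.88 m.
Head difference: h(BH-3) − h(BH-4) = 1194.52 − 1187.88 = 6.64 m.
Hydraulic gradient: i = |Δh| / L = 6.64 / 527.1 = 0.0126.
Flow is from higher to lower head: from BH-3 toward BH-4, i.e. toward the north-east.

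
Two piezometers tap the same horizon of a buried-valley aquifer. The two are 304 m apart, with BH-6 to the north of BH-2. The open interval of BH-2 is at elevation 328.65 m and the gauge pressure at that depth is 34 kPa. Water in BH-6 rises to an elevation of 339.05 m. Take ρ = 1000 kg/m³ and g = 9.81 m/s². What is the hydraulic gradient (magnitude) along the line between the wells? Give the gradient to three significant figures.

i ≈ 0.0228

Pressure head at BH-2: ψ = P/(ρg) = 34×1000 / (1000 × 9.81) = 3.47 m.
Total head at BH-2: h = z + ψ = 328.65 + 3.47 = 332.12 m.
Total head at BH-6: h = 339.05 m (water level in the piezometer is the total head).
Head difference: h(BH-2) − h(BH-6) = 332.12 − 339.05 = -6.93 m.
Hydraulic gradient: i = |Δh| / L = 6.93 / 304 = 0.0228.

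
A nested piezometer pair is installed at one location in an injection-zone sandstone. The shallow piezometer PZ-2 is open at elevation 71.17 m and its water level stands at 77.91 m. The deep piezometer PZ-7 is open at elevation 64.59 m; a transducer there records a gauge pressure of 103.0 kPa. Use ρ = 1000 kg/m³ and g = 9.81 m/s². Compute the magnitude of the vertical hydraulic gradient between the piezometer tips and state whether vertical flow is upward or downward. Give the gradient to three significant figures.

|i_v| ≈ 0.429; vertical flow is downward

Total head at PZ-2: h = 77.91 m (water level in the standpipe).
Pressure head at PZ-7: ψ = P/(ρg) = 103.0×1000 / (1000 × 9.81) = 10.50 m.
Total head at PZ-7: h = z + ψ = 64.59 + 10.50 = 75.09 m.
Δh = h(PZ-2) − h(PZ-7) = 77.91 − 75.09 = 2.82 m.
Vertical separation Δz = 71.17 − 64.59 = 6.58 m.
|i_v| = |Δh| / Δz = 2.82 / 6.58 = 0.429.
Head is higher in the shallow piezometer, so vertical flow is downward (recharge condition).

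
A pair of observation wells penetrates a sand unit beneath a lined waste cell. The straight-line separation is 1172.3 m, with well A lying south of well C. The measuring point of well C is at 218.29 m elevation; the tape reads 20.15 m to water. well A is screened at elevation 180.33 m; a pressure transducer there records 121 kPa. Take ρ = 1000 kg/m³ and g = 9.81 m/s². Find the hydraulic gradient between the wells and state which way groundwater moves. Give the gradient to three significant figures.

i ≈ 0.00467; groundwater flows toward the south

Total head at well C: h = 218.29 − 20.15 = 198.14 m.
Pressure head at well A: ψ = P/(ρg) = 121×1000 / (1000 × 9.81) = 12.33 m.
Total head at well A: h = z + ψ = 180.33 + 12.33 = 192.66 m.
Head difference: h(well C) − h(well A) = 198.14 − 192.66 = 5.48 m.
Hydraulic gradient: i = |Δh| / L = 5.48 / 1172.3 = 0.00467.
Flow is from higher to lower head: from well C toward well A, i.e. toward the south.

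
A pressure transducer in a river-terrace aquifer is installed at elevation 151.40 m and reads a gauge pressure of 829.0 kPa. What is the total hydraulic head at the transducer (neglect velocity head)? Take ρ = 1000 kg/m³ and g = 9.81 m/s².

h ≈ 235.91 m

ψ = P/(ρg) = 829.0×1000 / (1000 × 9.81) = 84.51 m.
h = z + ψ = 151.40 + 84.51 = 235.91 m.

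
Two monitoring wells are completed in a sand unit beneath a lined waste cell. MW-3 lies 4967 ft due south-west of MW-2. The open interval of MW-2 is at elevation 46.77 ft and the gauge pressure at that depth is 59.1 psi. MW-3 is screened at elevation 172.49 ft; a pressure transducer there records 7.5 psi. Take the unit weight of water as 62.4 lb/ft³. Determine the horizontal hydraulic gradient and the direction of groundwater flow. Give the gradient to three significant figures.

i ≈ 0.00134; groundwater flows toward the north-east

Pressure head at MW-2: ψ = 144·P/γ = 144 × 59.1 / 62.4 = 136.38 ft.
Total head at MW-2: h = z + ψ = 46.77 + 136.38 = 183.15 ft.
Pressure head at MW-3: ψ = 144·P/γ = 144 × 7.5 / 62.4 = 17.31 ft.
Total head at MW-3: h = z + ψ = 172.49 + 17.31 = 189.80 ft.
Head difference: h(MW-2) − h(MW-3) = 183.15 − 189.80 = -6.65 ft.
Hydraulic gradient: i = |Δh| / L = 6.65 / 4967 = 0.00134.
Flow is from higher to lower head: from MW-3 toward MW-2, i.e. toward the north-east.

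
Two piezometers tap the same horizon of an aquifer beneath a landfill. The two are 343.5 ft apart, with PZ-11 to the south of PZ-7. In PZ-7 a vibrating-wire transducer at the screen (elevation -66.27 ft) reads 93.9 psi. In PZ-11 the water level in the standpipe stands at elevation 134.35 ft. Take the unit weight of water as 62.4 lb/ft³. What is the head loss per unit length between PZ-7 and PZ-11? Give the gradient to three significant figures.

Pressure head at PZ-7: ψ = 144·P/γ = 144 × 93.9 / 62.4 = 216.69 ft.
Total head at PZ-7: h = z + ψ = -66.27 + 216.69 = 150.42 ft.
Total head at PZ-11: h = 134.35 ft (water level in the piezometer is the total head).
Head difference: h(PZ-7) − h(PZ-11) = 150.42 − 134.35 = 16.07 ft.
Hydraulic gradient: i = |Δh| / L = 16.07 / 343.5 = 0.0468.

i ≈ 0.0468 ft/ft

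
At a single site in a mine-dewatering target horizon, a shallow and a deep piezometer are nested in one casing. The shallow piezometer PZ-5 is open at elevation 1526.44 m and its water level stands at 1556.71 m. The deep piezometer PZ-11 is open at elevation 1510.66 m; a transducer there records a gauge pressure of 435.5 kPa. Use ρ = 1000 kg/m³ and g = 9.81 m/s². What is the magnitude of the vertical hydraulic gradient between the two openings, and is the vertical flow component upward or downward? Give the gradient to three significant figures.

|i_v| ≈ 0.105; vertical flow is downward

Total head at PZ-5: h = 1556.71 m (water level in the standpipe).
Pressure head at PZ-11: ψ = P/(ρg) = 435.5×1000 / (1000 × 9.81) = 44.39 m.
Total head at PZ-11: h = z + ψ = 1510.66 + 44.39 = 1555.05 m.
Δh = h(PZ-5) − h(PZ-11) = 1556.71 − 1555.05 = 1.66 m.
Vertical separation Δz = 1526.44 − 1510.66 = 15.78 m.
|i_v| = |Δh| / Δz = 1.66 / 15.78 = 0.105.
Head is higher in the shallow piezometer, so vertical flow is downward (recharge condition).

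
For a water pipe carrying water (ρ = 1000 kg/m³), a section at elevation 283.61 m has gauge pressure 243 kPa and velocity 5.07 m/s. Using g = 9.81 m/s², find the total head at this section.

h ≈ 309.69 m

Pressure head ψ = P/(ρg) = 243×1000 / (1000 × 9.81) = 24.77 m.
Velocity head = v²/(2g) = 5.07² / (2 × 9.81) = 1.310 m.
h = z + ψ + v²/(2g) = 283.61 + 24.77 + 1.310 = 309.69 m.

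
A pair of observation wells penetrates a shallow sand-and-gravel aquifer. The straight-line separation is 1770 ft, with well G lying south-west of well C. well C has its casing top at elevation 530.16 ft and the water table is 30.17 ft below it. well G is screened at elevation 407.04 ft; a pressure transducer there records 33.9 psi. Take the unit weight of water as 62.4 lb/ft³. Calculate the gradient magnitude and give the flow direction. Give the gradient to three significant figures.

Total head at well C: h = 530.16 − 30.17 = 499.99 ft.
Pressure head at well G: ψ = 144·P/γ = 144 × 33.9 / 62.4 = 78.23 ft.
Total head at well G: h = z + ψ = 407.04 + 78.23 = 485.27 ft.
Head difference: h(well C) − h(well G) = 499.99 − 485.27 = 14.72 ft.
Hydraulic gradient: i = |Δh| / L = 14.72 / 1770 = 0.00832.
Flow is from higher to lower head: from well C toward well G, i.e. toward the south-west.

i ≈ 0.00832; groundwater flows toward the south-west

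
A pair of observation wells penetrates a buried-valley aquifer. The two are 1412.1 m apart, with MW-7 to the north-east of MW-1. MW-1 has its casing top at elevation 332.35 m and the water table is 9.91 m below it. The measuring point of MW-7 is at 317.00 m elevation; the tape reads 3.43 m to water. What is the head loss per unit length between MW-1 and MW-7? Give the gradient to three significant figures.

i ≈ 0.00628 m/m

Total head at MW-1: h = 332.35 − 9.91 = 322.44 m.
Total head at MW-7: h = 317.00 − 3.43 = 313.57 m.
Head difference: h(MW-1) − h(MW-7) = 322.44 − 313.57 = 8.87 m.
Hydraulic gradient: i = |Δh| / L = 8.87 / 1412.1 = 0.00628.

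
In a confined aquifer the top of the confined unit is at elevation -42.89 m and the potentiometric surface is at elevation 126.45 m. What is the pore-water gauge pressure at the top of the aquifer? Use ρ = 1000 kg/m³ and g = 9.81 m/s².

Pressure head at the aquifer top: ψ = h − z = 126.45 − (-42.89) = 169.34 m.
P = ρgψ = 1000 × 9.81 × 169.34 = 1661225 Pa ≈ 1660 kPa.

P ≈ 1660 kPa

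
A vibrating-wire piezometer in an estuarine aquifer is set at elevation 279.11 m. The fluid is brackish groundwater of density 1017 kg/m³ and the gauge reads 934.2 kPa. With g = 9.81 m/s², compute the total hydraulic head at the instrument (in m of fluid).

ψ = P/(ρg) = 934.2×1000 / (1017 × 9.81) = 93.64 m.
h = z + ψ = 279.11 + 93.64 = 372.75 m.

h ≈ 372.75 m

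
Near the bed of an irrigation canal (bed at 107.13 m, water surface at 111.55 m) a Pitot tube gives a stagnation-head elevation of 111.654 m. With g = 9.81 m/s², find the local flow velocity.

Near the bed, under hydrostatic conditions, the piezometric head (z + ψ) equals the free-surface elevation, 111.55 m.
Velocity head = total − piezometric = 111.654 − 111.55 = 0.104 m.
v = √(2g·h_v) = √(2 × 9.81 × 0.104) = 1.43 m/s.

v ≈ 1.43 m/s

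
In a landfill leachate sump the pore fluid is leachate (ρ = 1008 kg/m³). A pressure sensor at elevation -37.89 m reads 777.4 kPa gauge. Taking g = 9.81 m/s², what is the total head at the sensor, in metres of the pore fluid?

ψ = P/(ρg) = 777.4×1000 / (1008 × 9.81) = 78.62 m.
h = z + ψ = -37.89 + 78.62 = 40.73 m.

h ≈ 40.73 m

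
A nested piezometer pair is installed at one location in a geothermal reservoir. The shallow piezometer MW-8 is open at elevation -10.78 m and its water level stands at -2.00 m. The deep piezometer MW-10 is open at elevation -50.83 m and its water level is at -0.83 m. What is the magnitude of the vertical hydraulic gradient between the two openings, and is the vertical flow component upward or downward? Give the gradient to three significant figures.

|i_v| ≈ 0.0292; vertical flow is upward

Total head at MW-8: h = -2.00 m (water level in the standpipe).
Total head at MW-10: h = -0.83 m.
Δh = h(MW-8) − h(MW-10) = -2.00 − (-0.83) = -1.17 m.
Vertical separation Δz = -10.78 − (-50.83) = 40.05 m.
|i_v| = |Δh| / Δz = 1.17 / 40.05 = 0.0292.
Head is higher in the deep piezometer, so vertical flow is upward (discharge condition).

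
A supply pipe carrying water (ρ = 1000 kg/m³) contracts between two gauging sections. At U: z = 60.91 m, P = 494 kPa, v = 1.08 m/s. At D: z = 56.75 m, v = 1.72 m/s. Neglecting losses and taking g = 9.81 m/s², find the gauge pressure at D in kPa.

Pressure head at U: ψ₁ = P₁/(ρg) = 494×1000 / (1000 × 9.81) = 50.36 m.
Velocity heads: v₁²/2g = 1.08²/19.62 = 0.059 m; v₂²/2g = 1.72²/19.62 = 0.151 m.
Total head H = z₁ + ψ₁ + v₁²/2g = 60.91 + 50.36 + 0.059 = 111.33 m.
ψ₂ = H − z₂ − v₂²/2g = 111.33 − 56.75 − 0.151 = 54.43 m.
P₂ = ρgψ₂ = 1000 × 9.81 × 54.43 ≈ 534 kPa.

P₂ ≈ 534 kPa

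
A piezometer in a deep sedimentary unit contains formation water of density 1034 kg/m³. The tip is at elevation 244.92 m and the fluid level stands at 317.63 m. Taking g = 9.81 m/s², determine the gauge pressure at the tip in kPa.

P ≈ 738 kPa

Pressure head ψ = h − z = 317.63 − 244.92 = 72.71 m.
P = ρgψ = 1034 × 9.81 × 72.71 = 737537 Pa ≈ 738 kPa.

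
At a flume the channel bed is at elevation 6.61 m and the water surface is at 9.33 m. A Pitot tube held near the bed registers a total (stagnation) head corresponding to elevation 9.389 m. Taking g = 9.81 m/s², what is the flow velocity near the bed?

Near the bed, under hydrostatic conditions, the piezometric head (z + ψ) equals the free-surface elevation, 9.33 m.
Velocity head = total − piezometric = 9.389 − 9.33 = 0.059 m.
v = √(2g·h_v) = √(2 × 9.81 × 0.059) = 1.08 m/s.

v ≈ 1.08 m/s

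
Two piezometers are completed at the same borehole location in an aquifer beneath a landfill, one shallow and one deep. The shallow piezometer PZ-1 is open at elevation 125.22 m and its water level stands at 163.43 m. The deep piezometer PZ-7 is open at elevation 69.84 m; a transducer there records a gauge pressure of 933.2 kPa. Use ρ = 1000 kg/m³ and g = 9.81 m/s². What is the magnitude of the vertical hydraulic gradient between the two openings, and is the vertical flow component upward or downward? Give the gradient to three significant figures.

|i_v| ≈ 0.0278; vertical flow is upward

Total head at PZ-1: h = 163.43 m (water level in the standpipe).
Pressure head at PZ-7: ψ = P/(ρg) = 933.2×1000 / (1000 × 9.81) = 95.13 m.
Total head at PZ-7: h = z + ψ = 69.84 + 95.13 = 164.97 m.
Δh = h(PZ-1) − h(PZ-7) = 163.43 − 164.97 = -1.54 m.
Vertical separation Δz = 125.22 − 69.84 = 55.38 m.
|i_v| = |Δh| / Δz = 1.54 / 55.38 = 0.0278.
Head is higher in the deep piezometer, so vertical flow is upward (discharge condition).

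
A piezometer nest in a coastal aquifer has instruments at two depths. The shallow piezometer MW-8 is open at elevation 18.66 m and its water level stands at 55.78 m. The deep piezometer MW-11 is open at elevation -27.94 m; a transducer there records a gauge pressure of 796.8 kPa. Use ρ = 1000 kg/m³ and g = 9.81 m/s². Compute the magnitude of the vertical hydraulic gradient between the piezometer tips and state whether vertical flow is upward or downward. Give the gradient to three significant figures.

|i_v| ≈ 0.0536; vertical flow is downward

Total head at MW-8: h = 55.78 m (water level in the standpipe).
Pressure head at MW-11: ψ = P/(ρg) = 796.8×1000 / (1000 × 9.81) = 81.22 m.
Total head at MW-11: h = z + ψ = -27.94 + 81.22 = 53.28 m.
Δh = h(MW-8) − h(MW-11) = 55.78 − 53.28 = 2.50 m.
Vertical separation Δz = 18.66 − (-27.94) = 46.60 m.
|i_v| = |Δh| / Δz = 2.50 / 46.60 = 0.0536.
Head is higher in the shallow piezometer, so vertical flow is downward (recharge condition).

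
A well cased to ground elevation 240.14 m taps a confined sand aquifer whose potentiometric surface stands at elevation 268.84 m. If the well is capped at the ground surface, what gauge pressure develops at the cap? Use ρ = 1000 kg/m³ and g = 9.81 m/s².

Head above the cap: Δh = 268.84 − 240.14 = 28.70 m.
P = ρgΔh = 1000 × 9.81 × 28.70 = 281547 Pa ≈ 282 kPa.

P ≈ 282 kPa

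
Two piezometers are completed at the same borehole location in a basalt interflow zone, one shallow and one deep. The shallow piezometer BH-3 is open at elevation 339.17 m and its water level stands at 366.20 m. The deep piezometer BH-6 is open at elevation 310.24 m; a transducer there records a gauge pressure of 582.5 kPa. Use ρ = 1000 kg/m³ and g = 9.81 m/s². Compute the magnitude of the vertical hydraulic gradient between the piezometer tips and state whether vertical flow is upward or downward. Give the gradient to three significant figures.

|i_v| ≈ 0.118; vertical flow is upward

Total head at BH-3: h = 366.20 m (water level in the standpipe).
Pressure head at BH-6: ψ = P/(ρg) = 582.5×1000 / (1000 × 9.81) = 59.38 m.
Total head at BH-6: h = z + ψ = 310.24 + 59.38 = 369.62 m.
Δh = h(BH-3) − h(BH-6) = 366.20 − 369.62 = -3.42 m.
Vertical separation Δz = 339.17 − 310.24 = 28.93 m.
|i_v| = |Δh| / Δz = 3.42 / 28.93 = 0.118.
Head is higher in the deep piezometer, so vertical flow is upward (discharge condition).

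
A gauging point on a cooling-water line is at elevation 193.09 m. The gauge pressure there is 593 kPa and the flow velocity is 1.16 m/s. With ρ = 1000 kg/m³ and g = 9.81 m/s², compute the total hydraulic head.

Pressure head ψ = P/(ρg) = 593×1000 / (1000 × 9.81) = 60.45 m.
Velocity head = v²/(2g) = 1.16² / (2 × 9.81) = 0.069 m.
h = z + ψ + v²/(2g) = 193.09 + 60.45 + 0.069 = 253.61 m.

h ≈ 253.61 m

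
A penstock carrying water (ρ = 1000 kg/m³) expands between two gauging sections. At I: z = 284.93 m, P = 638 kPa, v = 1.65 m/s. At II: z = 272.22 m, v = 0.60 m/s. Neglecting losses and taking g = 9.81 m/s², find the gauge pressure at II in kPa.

P₂ ≈ 764 kPa

Pressure head at I: ψ₁ = P₁/(ρg) = 638×1000 / (1000 × 9.81) = 65.04 m.
Velocity heads: v₁²/2g = 1.65²/19.62 = 0.139 m; v₂²/2g = 0.60²/19.62 = 0.018 m.
Total head H = z₁ + ψ₁ + v₁²/2g = 284.93 + 65.04 + 0.139 = 350.11 m.
ψ₂ = H − z₂ − v₂²/2g = 350.11 − 272.22 − 0.018 = 77.87 m.
P₂ = ρgψ₂ = 1000 × 9.81 × 77.87 ≈ 764 kPa.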